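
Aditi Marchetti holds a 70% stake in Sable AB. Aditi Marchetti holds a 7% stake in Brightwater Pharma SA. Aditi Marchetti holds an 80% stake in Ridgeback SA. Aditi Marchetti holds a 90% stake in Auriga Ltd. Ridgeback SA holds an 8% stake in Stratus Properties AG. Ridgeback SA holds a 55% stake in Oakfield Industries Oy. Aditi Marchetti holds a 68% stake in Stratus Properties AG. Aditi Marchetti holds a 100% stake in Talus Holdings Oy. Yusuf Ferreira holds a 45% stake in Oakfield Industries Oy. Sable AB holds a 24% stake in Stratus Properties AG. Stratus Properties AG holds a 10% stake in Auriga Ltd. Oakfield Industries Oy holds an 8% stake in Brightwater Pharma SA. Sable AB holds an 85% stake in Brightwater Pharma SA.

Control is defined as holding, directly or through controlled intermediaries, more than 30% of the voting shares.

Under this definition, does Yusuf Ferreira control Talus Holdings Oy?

No

Yusuf holds 45% of Oakfield, so Yusuf controls Oakfield.
Neither Yusuf nor any entity Yusuf controls holds any voting interest in Talus.
So Yusuf does not control Talus.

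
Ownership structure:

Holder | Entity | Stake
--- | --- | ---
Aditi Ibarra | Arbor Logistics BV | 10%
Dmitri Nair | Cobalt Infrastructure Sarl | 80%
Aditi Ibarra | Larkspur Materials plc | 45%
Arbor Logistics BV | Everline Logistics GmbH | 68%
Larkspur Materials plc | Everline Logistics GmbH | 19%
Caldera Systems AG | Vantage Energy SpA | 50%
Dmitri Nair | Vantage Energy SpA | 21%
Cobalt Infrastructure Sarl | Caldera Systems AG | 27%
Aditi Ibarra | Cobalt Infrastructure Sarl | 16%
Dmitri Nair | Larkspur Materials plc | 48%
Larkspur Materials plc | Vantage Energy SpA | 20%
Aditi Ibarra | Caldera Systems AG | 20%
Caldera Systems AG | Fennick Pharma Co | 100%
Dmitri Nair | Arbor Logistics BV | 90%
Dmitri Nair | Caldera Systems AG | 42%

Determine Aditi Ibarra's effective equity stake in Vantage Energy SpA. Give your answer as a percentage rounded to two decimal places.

21.16%

Aditi reaches Vantage along 3 paths.
Via Larkspur: 45% × 20% = 9%.
Via Caldera: 20% × 50% = 10%.
Via Cobalt → Caldera: 16% × 27% × 50% = 2.16%.
Total: 9% + 10% + 2.16% = 21.16%.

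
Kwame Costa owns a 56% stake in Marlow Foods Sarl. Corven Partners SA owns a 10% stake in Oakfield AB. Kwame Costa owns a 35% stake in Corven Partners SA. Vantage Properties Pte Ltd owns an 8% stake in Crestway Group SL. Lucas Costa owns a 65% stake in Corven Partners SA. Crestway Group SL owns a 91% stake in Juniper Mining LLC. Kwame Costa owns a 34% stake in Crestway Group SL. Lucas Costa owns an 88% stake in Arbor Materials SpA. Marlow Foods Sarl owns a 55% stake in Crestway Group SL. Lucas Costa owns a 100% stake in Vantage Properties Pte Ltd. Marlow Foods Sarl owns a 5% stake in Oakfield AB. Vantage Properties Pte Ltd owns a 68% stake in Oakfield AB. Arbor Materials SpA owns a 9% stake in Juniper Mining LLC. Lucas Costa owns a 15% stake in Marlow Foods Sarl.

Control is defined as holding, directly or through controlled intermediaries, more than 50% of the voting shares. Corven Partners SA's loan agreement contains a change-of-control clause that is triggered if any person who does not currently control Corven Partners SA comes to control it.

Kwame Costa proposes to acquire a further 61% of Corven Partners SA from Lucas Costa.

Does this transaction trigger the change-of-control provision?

Yes

The purchase adds only to Kwame's holdings (Lucas's stake shrinks), so Kwame is the only person who could newly come to control Corven.
Kwame holds 56% of Marlow, so Kwame controls Marlow.
Kwame and Marlow together hold 34% + 55% = 89% of Crestway, so Kwame controls Crestway.
Crestway holds 91% of Juniper, so Kwame controls Juniper.
In Corven, Kwame's side holds only 35%, not > 50%.
So before the transaction, Kwame does not control Corven.
After the purchase, Kwame's direct stake in Corven rises to 35% + 61% = 96%, and Lucas's stake falls to 4%.
Kwame holds 96% of Corven, so Kwame controls Corven.
Kwame did not control Corven before and does after, so the clause is triggered.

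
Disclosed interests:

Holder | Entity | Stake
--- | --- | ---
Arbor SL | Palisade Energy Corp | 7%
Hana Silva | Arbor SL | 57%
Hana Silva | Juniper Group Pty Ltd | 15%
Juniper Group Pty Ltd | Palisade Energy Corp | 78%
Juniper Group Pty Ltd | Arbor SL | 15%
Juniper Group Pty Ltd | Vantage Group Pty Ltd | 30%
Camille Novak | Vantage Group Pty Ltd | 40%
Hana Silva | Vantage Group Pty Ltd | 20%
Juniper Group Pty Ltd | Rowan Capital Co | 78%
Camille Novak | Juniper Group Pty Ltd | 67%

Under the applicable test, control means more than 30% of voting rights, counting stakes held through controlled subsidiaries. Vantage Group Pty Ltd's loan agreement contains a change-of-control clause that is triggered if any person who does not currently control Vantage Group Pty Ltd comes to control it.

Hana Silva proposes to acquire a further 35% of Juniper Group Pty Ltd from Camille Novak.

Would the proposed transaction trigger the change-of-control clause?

The purchase adds only to Hana's holdings (Camille's stake shrinks), so Hana is the only person who could newly come to control Vantage.
Hana holds 57% of Arbor, so Hana controls Arbor.
In Vantage, Hana's side holds only 20%, not > 30%.
So before the transaction, Hana does not control Vantage.
After the purchase, Hana's direct stake in Juniper rises to 15% + 35% = 50%, and Camille's stake falls to 32%.
Hana holds 50% of Juniper, so Hana controls Juniper.
Juniper and Hana together hold 30% + 20% = 50% of Vantage, so Hana controls Vantage.
Hana did not control Vantage before and does after, so the clause is triggered.

Yes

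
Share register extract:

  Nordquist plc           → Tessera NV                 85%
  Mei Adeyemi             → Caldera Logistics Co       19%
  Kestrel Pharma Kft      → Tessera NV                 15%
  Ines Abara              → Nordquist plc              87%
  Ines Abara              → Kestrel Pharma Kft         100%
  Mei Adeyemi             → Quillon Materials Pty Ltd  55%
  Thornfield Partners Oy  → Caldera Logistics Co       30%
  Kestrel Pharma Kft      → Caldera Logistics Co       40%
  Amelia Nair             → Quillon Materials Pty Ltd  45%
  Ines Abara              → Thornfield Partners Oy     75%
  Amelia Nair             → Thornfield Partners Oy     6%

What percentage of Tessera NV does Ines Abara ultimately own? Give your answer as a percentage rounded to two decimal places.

Ines reaches Tessera along 2 paths.
Via Nordquist: 87% × 85% = 73.95%.
Via Kestrel: 100% × 15% = 15%.
Total: 73.95% + 15% = 88.95%.

88.95%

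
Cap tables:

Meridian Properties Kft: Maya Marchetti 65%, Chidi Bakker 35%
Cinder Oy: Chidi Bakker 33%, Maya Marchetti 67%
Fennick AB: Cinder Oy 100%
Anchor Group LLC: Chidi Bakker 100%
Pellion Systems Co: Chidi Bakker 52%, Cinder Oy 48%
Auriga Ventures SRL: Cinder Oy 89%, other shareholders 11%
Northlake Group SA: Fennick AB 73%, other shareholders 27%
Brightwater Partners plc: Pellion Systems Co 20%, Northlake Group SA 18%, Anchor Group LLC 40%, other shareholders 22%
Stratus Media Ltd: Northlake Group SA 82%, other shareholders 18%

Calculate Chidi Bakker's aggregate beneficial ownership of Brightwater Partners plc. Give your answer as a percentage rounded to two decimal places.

57.90%

Chidi reaches Brightwater along 4 paths.
Via Pellion: 52% × 20% = 10.4%.
Via Cinder → Pellion: 33% × 48% × 20% = 3.168%.
Via Cinder → Fennick → Northlake: 33% × 100% × 73% × 18% = 4.3362%.
Via Anchor: 100% × 40% = 40%.
Total: 10.4% + 3.168% + 4.3362% + 40% = 57.9042%.
Rounded: 57.90%.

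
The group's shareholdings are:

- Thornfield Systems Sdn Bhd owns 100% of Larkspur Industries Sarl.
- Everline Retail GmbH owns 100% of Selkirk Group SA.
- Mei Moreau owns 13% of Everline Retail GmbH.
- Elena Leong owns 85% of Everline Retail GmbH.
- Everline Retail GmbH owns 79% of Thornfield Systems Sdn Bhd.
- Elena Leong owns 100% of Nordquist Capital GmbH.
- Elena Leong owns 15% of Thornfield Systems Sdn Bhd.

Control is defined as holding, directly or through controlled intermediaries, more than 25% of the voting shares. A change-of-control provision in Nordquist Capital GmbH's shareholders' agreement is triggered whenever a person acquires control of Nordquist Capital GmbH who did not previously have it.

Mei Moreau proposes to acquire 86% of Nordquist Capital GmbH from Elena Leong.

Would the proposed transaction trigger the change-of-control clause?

The purchase adds only to Mei's holdings (Elena's stake shrinks), so Mei is the only person who could newly come to control Nordquist.
Mei's largest direct stake is 13% in Everline, which does not meet the threshold, so Mei controls no company.
Neither Mei nor any entity Mei controls holds any voting interest in Nordquist.
So before the transaction, Mei does not control Nordquist.
After the purchase, Mei holds 86% of Nordquist directly, and Elena's stake falls to 14%.
Mei holds 86% of Nordquist, so Mei controls Nordquist.
Mei did not control Nordquist before and does after, so the clause is triggered.

Yes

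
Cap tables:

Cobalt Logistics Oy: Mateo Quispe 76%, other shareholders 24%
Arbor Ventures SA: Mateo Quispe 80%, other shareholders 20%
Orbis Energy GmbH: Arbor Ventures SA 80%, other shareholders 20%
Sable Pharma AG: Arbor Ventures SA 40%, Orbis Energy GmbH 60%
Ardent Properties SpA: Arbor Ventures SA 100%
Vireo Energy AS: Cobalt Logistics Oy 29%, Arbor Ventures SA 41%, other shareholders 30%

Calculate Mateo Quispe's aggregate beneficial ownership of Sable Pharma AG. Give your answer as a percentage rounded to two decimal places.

70.40%

Mateo reaches Sable along 2 paths.
Via Arbor: 80% × 40% = 32%.
Via Arbor → Orbis: 80% × 80% × 60% = 38.4%.
Total: 32% + 38.4% = 70.4%.
Rounded: 70.40%.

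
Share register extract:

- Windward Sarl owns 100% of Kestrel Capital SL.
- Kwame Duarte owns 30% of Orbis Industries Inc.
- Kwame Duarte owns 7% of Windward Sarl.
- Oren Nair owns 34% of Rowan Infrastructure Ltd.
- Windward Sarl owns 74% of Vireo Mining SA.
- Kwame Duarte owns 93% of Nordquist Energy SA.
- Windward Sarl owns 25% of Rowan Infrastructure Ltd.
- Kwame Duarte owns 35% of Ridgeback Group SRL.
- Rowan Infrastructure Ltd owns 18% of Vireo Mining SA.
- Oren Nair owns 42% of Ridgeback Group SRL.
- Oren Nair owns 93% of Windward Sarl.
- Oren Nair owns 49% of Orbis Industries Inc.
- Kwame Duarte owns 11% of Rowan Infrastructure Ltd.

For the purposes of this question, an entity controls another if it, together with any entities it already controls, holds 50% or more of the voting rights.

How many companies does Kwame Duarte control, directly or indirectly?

Kwame holds 93% of Nordquist, so Kwame controls Nordquist.
No other company's threshold is met.
Kwame controls 1 company.

1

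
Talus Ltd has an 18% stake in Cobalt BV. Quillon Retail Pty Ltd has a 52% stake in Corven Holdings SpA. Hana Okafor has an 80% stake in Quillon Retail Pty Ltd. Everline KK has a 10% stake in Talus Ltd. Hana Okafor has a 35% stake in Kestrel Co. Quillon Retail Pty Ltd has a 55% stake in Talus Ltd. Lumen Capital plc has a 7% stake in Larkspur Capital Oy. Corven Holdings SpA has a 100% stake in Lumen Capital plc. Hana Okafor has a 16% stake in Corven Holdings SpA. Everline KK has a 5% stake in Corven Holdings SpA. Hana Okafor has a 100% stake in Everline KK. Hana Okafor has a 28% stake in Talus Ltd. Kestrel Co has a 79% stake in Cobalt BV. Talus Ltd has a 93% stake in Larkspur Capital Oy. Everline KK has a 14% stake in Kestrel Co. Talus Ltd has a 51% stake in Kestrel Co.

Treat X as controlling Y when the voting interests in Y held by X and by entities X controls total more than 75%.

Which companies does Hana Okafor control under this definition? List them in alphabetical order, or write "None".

Cobalt BV, Everline KK, Kestrel Co, Larkspur Capital Oy, Quillon Retail Pty Ltd, Talus Ltd

Hana holds 80% of Quillon, so Hana controls Quillon.
Hana holds 100% of Everline, so Hana controls Everline.
Quillon and Everline and Hana together hold 55% + 10% + 28% = 93% of Talus, so Hana controls Talus.
Hana and Talus and Everline together hold 35% + 51% + 14% = 100% of Kestrel, so Hana controls Kestrel.
Kestrel and Talus together hold 79% + 18% = 97% of Cobalt, so Hana controls Cobalt.
Talus holds 93% of Larkspur, so Hana controls Larkspur.
No other company's threshold is met.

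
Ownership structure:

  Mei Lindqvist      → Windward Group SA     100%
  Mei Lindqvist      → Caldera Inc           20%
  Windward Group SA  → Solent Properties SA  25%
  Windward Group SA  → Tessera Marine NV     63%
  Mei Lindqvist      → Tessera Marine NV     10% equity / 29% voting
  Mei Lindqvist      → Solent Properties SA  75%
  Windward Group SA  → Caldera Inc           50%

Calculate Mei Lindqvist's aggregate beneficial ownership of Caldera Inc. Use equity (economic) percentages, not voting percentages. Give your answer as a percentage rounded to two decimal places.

Mei reaches Caldera along 2 paths.
Direct stake: 20% = 20%.
Via Windward: 100% × 50% = 50%.
Total: 20% + 50% = 70%.
Rounded: 70.00%.

70.00%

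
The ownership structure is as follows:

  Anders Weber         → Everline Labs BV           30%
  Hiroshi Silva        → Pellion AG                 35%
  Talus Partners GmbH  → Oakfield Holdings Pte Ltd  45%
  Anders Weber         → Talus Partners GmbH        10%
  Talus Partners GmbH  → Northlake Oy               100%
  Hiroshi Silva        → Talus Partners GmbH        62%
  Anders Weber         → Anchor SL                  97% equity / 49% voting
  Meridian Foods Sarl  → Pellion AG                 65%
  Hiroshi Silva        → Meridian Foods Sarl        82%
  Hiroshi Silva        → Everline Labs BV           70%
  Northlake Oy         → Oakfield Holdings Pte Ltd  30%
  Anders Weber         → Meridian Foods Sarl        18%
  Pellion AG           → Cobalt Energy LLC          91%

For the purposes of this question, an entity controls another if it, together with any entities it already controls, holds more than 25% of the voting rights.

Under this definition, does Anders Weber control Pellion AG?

No

Anders holds 49% of Anchor, so Anders controls Anchor.
Anders holds 30% of Everline, so Anders controls Everline.
Neither Anders nor any entity Anders controls holds any voting interest in Pellion.
So Anders does not control Pellion.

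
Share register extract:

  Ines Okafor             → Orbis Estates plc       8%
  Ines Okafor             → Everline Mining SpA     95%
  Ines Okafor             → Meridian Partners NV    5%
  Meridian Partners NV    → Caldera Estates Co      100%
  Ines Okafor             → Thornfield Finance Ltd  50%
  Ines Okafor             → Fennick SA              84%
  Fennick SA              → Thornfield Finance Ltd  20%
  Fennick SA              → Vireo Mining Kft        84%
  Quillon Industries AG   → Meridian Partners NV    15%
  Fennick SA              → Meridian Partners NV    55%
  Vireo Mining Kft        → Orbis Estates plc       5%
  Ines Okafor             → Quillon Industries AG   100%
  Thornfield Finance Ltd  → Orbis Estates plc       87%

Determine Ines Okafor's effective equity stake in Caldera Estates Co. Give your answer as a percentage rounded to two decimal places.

66.20%

Ines reaches Caldera along 3 paths.
Via Fennick → Meridian: 84% × 55% × 100% = 46.2%.
Via Quillon → Meridian: 100% × 15% × 100% = 15%.
Via Meridian: 5% × 100% = 5%.
Total: 46.2% + 15% + 5% = 66.2%.
Rounded: 66.20%.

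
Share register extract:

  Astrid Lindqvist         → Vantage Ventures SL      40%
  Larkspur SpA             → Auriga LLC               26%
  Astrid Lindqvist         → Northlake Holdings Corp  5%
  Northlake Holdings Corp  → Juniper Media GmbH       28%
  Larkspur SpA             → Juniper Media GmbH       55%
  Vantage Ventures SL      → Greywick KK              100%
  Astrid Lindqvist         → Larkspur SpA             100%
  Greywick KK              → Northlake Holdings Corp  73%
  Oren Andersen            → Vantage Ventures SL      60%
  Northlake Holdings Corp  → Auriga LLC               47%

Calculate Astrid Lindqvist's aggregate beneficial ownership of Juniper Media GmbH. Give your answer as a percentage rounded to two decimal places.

64.58%

Astrid reaches Juniper along 3 paths.
Via Northlake: 5% × 28% = 1.4%.
Via Vantage → Greywick → Northlake: 40% × 100% × 73% × 28% = 8.176%.
Via Larkspur: 100% × 55% = 55%.
Total: 1.4% + 8.176% + 55% = 64.576%.
Rounded: 64.58%.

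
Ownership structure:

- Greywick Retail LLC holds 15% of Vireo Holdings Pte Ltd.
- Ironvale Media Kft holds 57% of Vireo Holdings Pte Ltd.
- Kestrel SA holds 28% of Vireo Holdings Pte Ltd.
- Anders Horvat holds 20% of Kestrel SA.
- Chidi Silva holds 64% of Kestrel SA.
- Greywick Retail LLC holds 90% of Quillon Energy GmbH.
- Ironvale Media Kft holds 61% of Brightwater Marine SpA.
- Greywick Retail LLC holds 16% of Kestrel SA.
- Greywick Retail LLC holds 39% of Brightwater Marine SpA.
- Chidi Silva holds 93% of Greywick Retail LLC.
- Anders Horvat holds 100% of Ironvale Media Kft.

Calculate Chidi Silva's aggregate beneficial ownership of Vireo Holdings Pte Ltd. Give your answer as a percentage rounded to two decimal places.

36.04%

Chidi reaches Vireo along 3 paths.
Via Greywick: 93% × 15% = 13.95%.
Via Kestrel: 64% × 28% = 17.92%.
Via Greywick → Kestrel: 93% × 16% × 28% = 4.1664%.
Total: 13.95% + 17.92% + 4.1664% = 36.0364%.
Rounded: 36.04%.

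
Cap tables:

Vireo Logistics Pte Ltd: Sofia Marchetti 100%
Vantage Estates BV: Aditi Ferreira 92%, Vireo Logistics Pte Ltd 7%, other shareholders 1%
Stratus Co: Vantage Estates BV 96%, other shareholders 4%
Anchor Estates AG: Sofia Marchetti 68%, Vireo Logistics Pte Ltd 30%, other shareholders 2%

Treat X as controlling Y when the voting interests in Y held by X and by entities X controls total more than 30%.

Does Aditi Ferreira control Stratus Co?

Aditi holds 92% of Vantage, so Aditi controls Vantage.
Vantage holds 96% of Stratus, so Aditi controls Stratus.

Yes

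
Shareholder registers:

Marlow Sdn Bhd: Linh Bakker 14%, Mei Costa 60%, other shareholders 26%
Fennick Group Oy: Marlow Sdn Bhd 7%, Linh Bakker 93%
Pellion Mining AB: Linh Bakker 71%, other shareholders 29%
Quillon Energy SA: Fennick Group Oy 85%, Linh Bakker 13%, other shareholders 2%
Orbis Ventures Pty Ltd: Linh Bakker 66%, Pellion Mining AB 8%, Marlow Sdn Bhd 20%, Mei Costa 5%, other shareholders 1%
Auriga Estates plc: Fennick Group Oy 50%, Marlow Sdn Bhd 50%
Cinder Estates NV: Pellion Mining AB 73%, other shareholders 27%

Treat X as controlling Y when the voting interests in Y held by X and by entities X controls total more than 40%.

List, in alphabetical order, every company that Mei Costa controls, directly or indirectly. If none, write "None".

Mei holds 60% of Marlow, so Mei controls Marlow.
Marlow holds 50% of Auriga, so Mei controls Auriga.
No other company's threshold is met.

Auriga Estates plc, Marlow Sdn Bhd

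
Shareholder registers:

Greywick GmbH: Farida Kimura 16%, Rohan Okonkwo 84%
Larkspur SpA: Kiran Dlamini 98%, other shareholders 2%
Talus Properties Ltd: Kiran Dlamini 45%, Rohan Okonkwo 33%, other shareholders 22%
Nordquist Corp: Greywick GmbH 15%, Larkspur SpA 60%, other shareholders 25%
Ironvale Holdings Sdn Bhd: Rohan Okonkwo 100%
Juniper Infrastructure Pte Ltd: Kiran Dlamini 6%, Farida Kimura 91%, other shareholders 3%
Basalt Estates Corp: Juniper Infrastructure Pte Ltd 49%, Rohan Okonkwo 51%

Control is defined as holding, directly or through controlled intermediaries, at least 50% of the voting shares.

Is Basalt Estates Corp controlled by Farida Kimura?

Farida holds 91% of Juniper, so Farida controls Juniper.
In Basalt, Farida's side holds only 49%, not ≥ 50%.
So Farida does not control Basalt.

No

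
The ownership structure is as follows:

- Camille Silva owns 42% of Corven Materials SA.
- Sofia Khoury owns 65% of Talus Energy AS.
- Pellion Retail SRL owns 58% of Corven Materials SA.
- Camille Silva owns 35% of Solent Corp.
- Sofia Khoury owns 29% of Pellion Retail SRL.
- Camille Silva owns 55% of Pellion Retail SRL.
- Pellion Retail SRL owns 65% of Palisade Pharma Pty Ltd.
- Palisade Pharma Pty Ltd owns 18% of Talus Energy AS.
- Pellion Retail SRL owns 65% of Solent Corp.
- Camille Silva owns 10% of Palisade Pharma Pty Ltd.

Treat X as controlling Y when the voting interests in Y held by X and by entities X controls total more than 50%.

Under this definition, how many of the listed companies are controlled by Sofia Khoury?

1

Sofia holds 65% of Talus, so Sofia controls Talus.
No other company's threshold is met.
Sofia controls 1 company.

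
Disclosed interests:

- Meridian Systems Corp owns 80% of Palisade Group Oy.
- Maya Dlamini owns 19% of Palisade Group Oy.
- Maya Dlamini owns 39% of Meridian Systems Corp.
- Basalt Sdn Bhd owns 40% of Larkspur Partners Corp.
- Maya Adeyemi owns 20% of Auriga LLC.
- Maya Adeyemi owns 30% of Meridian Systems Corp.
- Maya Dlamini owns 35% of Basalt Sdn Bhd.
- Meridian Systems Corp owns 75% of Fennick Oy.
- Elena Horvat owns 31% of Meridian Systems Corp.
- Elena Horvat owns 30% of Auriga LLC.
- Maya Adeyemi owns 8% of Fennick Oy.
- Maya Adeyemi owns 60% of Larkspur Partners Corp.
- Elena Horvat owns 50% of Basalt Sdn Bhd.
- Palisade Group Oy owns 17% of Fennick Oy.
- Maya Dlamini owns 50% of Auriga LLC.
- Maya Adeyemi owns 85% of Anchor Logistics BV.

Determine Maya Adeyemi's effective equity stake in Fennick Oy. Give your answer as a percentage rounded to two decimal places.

34.58%

Maya Adeyemi reaches Fennick along 3 paths.
Via Meridian: 30% × 75% = 22.5%.
Via Meridian → Palisade: 30% × 80% × 17% = 4.08%.
Direct stake: 8% = 8%.
Total: 22.5% + 4.08% + 8% = 34.58%.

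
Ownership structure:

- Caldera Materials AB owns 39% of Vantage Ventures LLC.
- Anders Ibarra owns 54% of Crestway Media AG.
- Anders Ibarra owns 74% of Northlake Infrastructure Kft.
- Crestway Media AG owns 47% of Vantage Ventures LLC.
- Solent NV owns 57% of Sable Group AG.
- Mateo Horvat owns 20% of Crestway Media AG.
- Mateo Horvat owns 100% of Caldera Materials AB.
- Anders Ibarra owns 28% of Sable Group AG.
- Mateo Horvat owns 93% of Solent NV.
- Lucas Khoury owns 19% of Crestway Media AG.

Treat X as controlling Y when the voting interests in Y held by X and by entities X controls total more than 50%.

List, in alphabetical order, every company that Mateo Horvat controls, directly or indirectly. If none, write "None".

Caldera Materials AB, Sable Group AG, Solent NV

Mateo holds 93% of Solent, so Mateo controls Solent.
Mateo holds 100% of Caldera, so Mateo controls Caldera.
Solent holds 57% of Sable, so Mateo controls Sable.
No other company's threshold is met.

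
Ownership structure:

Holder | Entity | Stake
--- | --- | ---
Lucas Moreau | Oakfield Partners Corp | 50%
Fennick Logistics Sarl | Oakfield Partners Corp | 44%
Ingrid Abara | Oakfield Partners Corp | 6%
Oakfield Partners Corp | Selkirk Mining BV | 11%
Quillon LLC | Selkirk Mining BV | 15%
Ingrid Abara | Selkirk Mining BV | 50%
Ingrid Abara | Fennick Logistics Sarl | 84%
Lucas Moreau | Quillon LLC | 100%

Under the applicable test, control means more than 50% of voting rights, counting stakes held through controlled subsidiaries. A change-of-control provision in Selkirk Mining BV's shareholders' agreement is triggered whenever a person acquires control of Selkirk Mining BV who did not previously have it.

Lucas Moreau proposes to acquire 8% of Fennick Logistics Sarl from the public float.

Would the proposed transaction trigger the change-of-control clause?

The purchase changes only Lucas's holdings, so Lucas is the only person who could newly come to control Selkirk.
Lucas holds 100% of Quillon, so Lucas controls Quillon.
In Selkirk, Lucas's side holds only 15%, not > 50%.
So before the transaction, Lucas does not control Selkirk.
After the purchase, Lucas holds 8% of Fennick directly.
Lucas's side now holds 8% of Fennick, not > 50%, so Lucas still does not control Fennick.
After the transaction, Lucas's side holds 15% of Selkirk, not > 50%, so Lucas still does not control Selkirk.
No new person acquires control, so the clause is not triggered.

No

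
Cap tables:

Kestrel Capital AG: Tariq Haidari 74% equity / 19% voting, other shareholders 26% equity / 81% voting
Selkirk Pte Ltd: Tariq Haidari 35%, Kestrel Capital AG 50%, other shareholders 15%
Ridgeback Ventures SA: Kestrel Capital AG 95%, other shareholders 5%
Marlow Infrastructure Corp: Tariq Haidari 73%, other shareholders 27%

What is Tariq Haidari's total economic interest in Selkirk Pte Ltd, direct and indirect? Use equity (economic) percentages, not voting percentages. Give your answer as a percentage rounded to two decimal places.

72.00%

Tariq reaches Selkirk along 2 paths.
Direct stake: 35% = 35%.
Via Kestrel: 74% × 50% = 37%.
Total: 35% + 37% = 72%.
Rounded: 72.00%.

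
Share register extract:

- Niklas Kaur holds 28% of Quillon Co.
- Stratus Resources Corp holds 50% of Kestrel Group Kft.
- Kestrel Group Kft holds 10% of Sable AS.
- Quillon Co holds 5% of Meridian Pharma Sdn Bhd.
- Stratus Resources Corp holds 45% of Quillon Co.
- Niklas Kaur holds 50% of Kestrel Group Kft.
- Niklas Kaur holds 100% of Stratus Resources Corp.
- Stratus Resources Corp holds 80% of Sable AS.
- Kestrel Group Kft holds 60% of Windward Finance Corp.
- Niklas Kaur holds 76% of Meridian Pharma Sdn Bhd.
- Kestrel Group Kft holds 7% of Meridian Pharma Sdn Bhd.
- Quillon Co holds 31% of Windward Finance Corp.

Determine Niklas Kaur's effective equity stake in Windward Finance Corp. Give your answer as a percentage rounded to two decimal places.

Niklas reaches Windward along 4 paths.
Via Stratus → Kestrel: 100% × 50% × 60% = 30%.
Via Kestrel: 50% × 60% = 30%.
Via Stratus → Quillon: 100% × 45% × 31% = 13.95%.
Via Quillon: 28% × 31% = 8.68%.
Total: 30% + 30% + 13.95% + 8.68% = 82.63%.

82.63%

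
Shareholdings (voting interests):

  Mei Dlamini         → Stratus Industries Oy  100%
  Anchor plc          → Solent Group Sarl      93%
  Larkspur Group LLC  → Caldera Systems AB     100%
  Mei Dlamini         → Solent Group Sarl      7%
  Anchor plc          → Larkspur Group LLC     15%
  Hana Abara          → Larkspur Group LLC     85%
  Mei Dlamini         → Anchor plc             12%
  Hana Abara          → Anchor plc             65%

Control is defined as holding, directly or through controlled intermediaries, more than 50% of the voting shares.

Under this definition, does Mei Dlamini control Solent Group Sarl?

Mei holds 100% of Stratus, so Mei controls Stratus.
In Solent, Mei's side holds only 7%, not > 50%.
So Mei does not control Solent.

No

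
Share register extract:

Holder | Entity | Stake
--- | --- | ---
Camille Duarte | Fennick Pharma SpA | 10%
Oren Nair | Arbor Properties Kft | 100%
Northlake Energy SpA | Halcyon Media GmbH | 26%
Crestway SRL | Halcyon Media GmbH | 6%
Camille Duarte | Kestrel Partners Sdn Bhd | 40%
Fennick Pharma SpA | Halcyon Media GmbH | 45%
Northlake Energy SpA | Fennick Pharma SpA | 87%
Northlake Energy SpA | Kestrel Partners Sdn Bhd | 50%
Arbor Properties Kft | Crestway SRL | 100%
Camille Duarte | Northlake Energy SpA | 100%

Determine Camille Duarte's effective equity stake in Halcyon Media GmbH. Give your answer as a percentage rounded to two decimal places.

Camille reaches Halcyon along 3 paths.
Via Northlake: 100% × 26% = 26%.
Via Fennick: 10% × 45% = 4.5%.
Via Northlake → Fennick: 100% × 87% × 45% = 39.15%.
Total: 26% + 4.5% + 39.15% = 69.65%.

69.65%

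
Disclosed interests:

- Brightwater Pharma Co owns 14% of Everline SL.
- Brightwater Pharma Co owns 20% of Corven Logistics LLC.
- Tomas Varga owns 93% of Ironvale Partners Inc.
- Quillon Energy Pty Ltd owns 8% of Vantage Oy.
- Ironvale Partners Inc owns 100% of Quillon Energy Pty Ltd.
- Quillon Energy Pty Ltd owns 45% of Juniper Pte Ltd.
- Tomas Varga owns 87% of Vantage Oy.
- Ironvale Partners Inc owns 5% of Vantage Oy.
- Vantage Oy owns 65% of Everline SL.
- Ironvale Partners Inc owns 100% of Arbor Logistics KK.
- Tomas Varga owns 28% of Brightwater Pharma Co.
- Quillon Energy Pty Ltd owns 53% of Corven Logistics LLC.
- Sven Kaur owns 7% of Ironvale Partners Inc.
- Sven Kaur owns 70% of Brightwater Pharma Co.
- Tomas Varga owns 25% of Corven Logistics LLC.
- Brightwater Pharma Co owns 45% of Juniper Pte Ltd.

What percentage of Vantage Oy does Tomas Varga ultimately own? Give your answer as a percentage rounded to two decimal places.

Tomas reaches Vantage along 3 paths.
Direct stake: 87% = 87%.
Via Ironvale: 93% × 5% = 4.65%.
Via Ironvale → Quillon: 93% × 100% × 8% = 7.44%.
Total: 87% + 4.65% + 7.44% = 99.09%.

99.09%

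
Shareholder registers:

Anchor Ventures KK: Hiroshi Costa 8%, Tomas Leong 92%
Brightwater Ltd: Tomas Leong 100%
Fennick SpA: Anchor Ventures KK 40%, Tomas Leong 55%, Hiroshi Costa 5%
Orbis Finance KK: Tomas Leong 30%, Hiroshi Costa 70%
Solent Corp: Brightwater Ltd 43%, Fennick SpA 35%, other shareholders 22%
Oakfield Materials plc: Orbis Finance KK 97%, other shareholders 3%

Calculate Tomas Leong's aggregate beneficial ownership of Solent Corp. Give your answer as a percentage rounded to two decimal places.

75.13%

Tomas reaches Solent along 3 paths.
Via Brightwater: 100% × 43% = 43%.
Via Anchor → Fennick: 92% × 40% × 35% = 12.88%.
Via Fennick: 55% × 35% = 19.25%.
Total: 43% + 12.88% + 19.25% = 75.13%.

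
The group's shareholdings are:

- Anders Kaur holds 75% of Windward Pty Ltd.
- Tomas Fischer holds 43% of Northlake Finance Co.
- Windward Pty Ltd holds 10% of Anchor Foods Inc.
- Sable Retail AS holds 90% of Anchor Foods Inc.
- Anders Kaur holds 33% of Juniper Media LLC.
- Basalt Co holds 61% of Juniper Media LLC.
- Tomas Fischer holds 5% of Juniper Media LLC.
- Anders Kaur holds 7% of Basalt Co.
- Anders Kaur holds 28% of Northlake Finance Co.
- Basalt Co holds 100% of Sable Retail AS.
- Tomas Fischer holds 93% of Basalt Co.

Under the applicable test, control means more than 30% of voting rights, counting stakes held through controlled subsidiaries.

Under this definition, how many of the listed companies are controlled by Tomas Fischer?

Tomas holds 93% of Basalt, so Tomas controls Basalt.
Tomas holds 43% of Northlake, so Tomas controls Northlake.
Basalt and Tomas together hold 61% + 5% = 66% of Juniper, so Tomas controls Juniper.
Basalt holds 100% of Sable, so Tomas controls Sable.
Sable holds 90% of Anchor, so Tomas controls Anchor.
No other company's threshold is met.
Tomas controls 5 companies.

5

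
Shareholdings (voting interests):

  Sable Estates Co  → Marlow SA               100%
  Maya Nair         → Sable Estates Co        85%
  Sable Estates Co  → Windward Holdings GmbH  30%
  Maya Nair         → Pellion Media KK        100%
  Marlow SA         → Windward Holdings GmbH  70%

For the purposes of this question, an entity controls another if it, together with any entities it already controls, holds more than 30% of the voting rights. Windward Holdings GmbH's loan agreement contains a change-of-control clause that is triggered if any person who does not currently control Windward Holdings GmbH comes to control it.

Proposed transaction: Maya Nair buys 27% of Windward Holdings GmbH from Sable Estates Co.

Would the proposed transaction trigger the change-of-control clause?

No

The purchase adds only to Maya's holdings (Sable's stake shrinks), so Maya is the only person who could newly come to control Windward.
Maya holds 85% of Sable, so Maya controls Sable.
Sable holds 100% of Marlow, so Maya controls Marlow.
Marlow and Sable together hold 70% + 30% = 100% of Windward, so Maya controls Windward.
So Maya already controls Windward before the transaction.
After the purchase, Maya holds 27% of Windward directly, and Sable's stake falls to 3%.
Maya controlled Windward already, so this is not a new person acquiring control; every other person's position is unchanged or reduced.
No new person acquires control, so the clause is not triggered.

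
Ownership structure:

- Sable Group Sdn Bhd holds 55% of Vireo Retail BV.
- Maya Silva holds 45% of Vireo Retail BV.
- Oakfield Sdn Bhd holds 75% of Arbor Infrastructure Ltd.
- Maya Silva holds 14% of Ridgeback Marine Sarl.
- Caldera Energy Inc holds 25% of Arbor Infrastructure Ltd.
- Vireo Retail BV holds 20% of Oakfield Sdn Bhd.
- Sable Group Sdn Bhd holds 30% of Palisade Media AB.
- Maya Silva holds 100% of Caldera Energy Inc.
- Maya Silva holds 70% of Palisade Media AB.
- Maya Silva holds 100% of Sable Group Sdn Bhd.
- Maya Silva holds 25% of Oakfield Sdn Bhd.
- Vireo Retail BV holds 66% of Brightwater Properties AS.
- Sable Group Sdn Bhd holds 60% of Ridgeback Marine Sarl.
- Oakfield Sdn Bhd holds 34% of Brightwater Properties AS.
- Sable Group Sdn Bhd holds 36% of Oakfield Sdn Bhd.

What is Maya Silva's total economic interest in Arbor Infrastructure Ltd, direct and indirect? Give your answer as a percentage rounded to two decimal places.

85.75%

Maya reaches Arbor along 5 paths.
Via Vireo → Oakfield: 45% × 20% × 75% = 6.75%.
Via Sable → Vireo → Oakfield: 100% × 55% × 20% × 75% = 8.25%.
Via Oakfield: 25% × 75% = 18.75%.
Via Sable → Oakfield: 100% × 36% × 75% = 27%.
Via Caldera: 100% × 25% = 25%.
Total: 6.75% + 8.25% + 18.75% + 27% + 25% = 85.75%.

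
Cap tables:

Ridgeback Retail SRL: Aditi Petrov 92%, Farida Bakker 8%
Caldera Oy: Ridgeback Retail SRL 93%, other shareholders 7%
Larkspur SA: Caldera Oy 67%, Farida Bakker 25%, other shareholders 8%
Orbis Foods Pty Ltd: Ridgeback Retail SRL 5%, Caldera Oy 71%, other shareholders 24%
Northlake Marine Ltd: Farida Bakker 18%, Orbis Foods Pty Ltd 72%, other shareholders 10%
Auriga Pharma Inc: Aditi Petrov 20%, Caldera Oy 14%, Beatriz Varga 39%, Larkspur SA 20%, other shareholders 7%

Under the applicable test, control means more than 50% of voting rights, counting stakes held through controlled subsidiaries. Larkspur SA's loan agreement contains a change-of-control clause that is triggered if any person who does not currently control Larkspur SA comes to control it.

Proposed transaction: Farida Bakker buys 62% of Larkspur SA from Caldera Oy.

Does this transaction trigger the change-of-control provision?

Yes

The purchase adds only to Farida's holdings (Caldera's stake shrinks), so Farida is the only person who could newly come to control Larkspur.
Farida's largest direct stake is 25% in Larkspur, which does not meet the threshold, so Farida controls no company.
In Larkspur, Farida's side holds only 25%, not > 50%.
So before the transaction, Farida does not control Larkspur.
After the purchase, Farida's direct stake in Larkspur rises to 25% + 62% = 87%, and Caldera's stake falls to 5%.
Farida holds 87% of Larkspur, so Farida controls Larkspur.
Farida did not control Larkspur before and does after, so the clause is triggered.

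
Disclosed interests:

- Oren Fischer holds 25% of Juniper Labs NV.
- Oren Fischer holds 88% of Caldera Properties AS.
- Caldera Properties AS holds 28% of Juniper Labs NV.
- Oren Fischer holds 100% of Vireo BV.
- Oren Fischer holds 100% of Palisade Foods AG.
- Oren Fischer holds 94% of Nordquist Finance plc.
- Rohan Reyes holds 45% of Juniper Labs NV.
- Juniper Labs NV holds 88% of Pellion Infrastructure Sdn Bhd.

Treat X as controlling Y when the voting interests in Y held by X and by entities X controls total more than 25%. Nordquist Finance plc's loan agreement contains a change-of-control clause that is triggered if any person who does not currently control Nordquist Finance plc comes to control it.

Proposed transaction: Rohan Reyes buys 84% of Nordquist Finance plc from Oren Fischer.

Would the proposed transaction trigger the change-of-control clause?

The purchase adds only to Rohan's holdings (Oren's stake shrinks), so Rohan is the only person who could newly come to control Nordquist.
Rohan holds 45% of Juniper, so Rohan controls Juniper.
Juniper holds 88% of Pellion, so Rohan controls Pellion.
Neither Rohan nor any entity Rohan controls holds any voting interest in Nordquist.
So before the transaction, Rohan does not control Nordquist.
After the purchase, Rohan holds 84% of Nordquist directly, and Oren's stake falls to 10%.
Rohan holds 84% of Nordquist, so Rohan controls Nordquist.
Rohan did not control Nordquist before and does after, so the clause is triggered.

Yes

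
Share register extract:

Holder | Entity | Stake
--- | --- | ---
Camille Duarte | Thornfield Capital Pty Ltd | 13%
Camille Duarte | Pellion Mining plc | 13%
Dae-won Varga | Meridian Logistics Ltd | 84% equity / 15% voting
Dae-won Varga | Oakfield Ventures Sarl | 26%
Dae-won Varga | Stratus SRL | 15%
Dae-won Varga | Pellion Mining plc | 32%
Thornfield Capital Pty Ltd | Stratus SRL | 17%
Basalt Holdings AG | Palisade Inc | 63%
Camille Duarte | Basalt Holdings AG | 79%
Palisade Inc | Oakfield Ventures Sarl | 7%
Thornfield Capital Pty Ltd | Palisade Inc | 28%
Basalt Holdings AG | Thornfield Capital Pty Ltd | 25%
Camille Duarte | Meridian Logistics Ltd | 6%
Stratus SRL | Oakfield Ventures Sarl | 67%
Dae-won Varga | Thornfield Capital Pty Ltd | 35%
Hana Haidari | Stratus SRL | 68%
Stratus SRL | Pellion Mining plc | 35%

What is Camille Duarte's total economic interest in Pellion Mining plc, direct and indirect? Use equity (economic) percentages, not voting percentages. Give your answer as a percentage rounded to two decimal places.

14.95%

Camille reaches Pellion along 3 paths.
Via Thornfield → Stratus: 13% × 17% × 35% = 0.7735%.
Via Basalt → Thornfield → Stratus: 79% × 25% × 17% × 35% = 1.175125%.
Direct stake: 13% = 13%.
Total: 0.7735% + 1.175125% + 13% = 14.948625%.
Rounded: 14.95%.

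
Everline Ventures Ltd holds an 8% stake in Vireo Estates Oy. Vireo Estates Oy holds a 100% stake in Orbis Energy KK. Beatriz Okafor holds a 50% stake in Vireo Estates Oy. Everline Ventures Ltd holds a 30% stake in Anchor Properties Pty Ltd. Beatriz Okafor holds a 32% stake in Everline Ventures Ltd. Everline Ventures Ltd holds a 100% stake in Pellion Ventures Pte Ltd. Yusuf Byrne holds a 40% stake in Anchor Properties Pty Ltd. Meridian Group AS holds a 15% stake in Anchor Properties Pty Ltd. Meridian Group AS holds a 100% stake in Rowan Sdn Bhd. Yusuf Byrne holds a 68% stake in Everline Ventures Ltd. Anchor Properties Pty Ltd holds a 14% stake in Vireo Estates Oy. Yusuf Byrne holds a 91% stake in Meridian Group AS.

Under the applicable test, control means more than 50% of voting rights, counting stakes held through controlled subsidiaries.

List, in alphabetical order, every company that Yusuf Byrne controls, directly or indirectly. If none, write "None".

Anchor Properties Pty Ltd, Everline Ventures Ltd, Meridian Group AS, Pellion Ventures Pte Ltd, Rowan Sdn Bhd

Yusuf holds 68% of Everline, so Yusuf controls Everline.
Yusuf holds 91% of Meridian, so Yusuf controls Meridian.
Yusuf and Everline and Meridian together hold 40% + 30% + 15% = 85% of Anchor, so Yusuf controls Anchor.
Meridian holds 100% of Rowan, so Yusuf controls Rowan.
Everline holds 100% of Pellion, so Yusuf controls Pellion.
No other company's threshold is met.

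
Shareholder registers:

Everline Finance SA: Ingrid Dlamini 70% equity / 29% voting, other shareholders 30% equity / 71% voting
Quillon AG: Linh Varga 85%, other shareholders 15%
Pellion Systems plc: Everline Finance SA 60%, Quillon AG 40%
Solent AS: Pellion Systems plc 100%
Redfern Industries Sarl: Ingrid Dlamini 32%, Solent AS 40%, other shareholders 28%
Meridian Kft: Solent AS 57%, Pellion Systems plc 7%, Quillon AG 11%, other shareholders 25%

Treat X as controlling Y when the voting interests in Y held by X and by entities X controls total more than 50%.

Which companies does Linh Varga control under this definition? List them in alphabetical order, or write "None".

Linh holds 85% of Quillon, so Linh controls Quillon.
No other company's threshold is met.

Quillon AG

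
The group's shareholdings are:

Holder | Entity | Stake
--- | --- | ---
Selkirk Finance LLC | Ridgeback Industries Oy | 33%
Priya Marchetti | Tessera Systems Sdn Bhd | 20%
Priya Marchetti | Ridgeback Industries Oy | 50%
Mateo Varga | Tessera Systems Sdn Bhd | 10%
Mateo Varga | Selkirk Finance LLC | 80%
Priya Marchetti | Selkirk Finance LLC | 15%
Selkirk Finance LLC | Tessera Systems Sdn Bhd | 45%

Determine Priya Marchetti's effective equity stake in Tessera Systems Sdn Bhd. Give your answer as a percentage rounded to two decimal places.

26.75%

Priya reaches Tessera along 2 paths.
Direct stake: 20% = 20%.
Via Selkirk: 15% × 45% = 6.75%.
Total: 20% + 6.75% = 26.75%.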